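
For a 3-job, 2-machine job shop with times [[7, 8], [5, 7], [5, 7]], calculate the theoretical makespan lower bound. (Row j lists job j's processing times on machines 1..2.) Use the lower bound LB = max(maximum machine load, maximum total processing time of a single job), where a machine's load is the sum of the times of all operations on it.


Machine loads:
  Machine 1: 7 + 5 + 5 = 17
  Machine 2: 8 + 7 + 7 = 22
Max machine load = 22
Job totals:
  Job 1: 15
  Job 2: 12
  Job 3: 12
Max job total = 15
Lower bound = max(22, 15) = 22

22


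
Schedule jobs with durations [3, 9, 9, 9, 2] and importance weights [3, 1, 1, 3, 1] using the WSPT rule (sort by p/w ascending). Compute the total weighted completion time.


Compute p/w ratios and sort ascending (WSPT): [(3, 3), (2, 1), (9, 3), (9, 1), (9, 1)]
Compute weighted completion times:
  Job (p=3,w=3): C=3, w*C=3*3=9
  Job (p=2,w=1): C=5, w*C=1*5=5
  Job (p=9,w=3): C=14, w*C=3*14=42
  Job (p=9,w=1): C=23, w*C=1*23=23
  Job (p=9,w=1): C=32, w*C=1*32=32
Total weighted completion time = 111

111


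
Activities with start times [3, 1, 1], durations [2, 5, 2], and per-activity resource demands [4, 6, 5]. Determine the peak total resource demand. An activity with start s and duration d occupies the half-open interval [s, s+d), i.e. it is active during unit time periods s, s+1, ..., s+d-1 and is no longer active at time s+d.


Each activity i is active on [start_i, start_i + duration_i).
Compute total resource usage per time slot:
  t=0: active resources = [], total = 0
  t=1: active resources = [6, 5], total = 11
  t=2: active resources = [6, 5], total = 11
  t=3: active resources = [4, 6], total = 10
  t=4: active resources = [4, 6], total = 10
  t=5: active resources = [6], total = 6
Peak resource demand = 11

11


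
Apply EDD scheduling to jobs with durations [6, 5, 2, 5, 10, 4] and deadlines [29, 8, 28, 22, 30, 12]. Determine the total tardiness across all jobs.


Sort by due date (EDD order): [(5, 8), (4, 12), (5, 22), (2, 28), (6, 29), (10, 30)]
Compute completion times and tardiness:
  Job 1: p=5, d=8, C=5, tardiness=max(0,5-8)=0
  Job 2: p=4, d=12, C=9, tardiness=max(0,9-12)=0
  Job 3: p=5, d=22, C=14, tardiness=max(0,14-22)=0
  Job 4: p=2, d=28, C=16, tardiness=max(0,16-28)=0
  Job 5: p=6, d=29, C=22, tardiness=max(0,22-29)=0
  Job 6: p=10, d=30, C=32, tardiness=max(0,32-30)=2
Total tardiness = 2

2


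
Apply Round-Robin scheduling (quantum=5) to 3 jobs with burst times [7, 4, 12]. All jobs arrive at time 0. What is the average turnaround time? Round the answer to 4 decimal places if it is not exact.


Time quantum = 5
Execution trace:
  J1 runs 5 units, time = 5
  J2 runs 4 units, time = 9
  J3 runs 5 units, time = 14
  J1 runs 2 units, time = 16
  J3 runs 5 units, time = 21
  J3 runs 2 units, time = 23
Finish times: [16, 9, 23]
Average turnaround = 48/3 = 16.0

16.0


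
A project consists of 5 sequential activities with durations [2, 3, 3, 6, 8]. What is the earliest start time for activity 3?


Activity 3 starts after activities 1 through 2 complete.
Predecessor durations: [2, 3]
ES = 2 + 3 = 5

5


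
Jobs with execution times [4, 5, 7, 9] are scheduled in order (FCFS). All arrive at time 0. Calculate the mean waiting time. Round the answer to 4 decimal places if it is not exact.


FCFS order (as given): [4, 5, 7, 9]
Waiting times:
  Job 1: wait = 0
  Job 2: wait = 4
  Job 3: wait = 9
  Job 4: wait = 16
Sum of waiting times = 29
Average waiting time = 29/4 = 7.25

7.25


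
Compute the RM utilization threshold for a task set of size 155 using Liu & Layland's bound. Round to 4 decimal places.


Compute 2^(1/155) = 1.0044819312
Subtract 1: 1.0044819312 - 1 = 0.0044819312
Multiply by n: 155 * 0.0044819312 = 0.6946993360
Round to 4 dp: 0.6947

0.6947


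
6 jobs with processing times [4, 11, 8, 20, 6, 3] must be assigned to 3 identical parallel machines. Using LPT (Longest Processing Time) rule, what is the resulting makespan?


Sort jobs in decreasing order (LPT): [20, 11, 8, 6, 4, 3]
Assign each job to the least loaded machine:
  Machine 1: jobs [20], load = 20
  Machine 2: jobs [11, 4], load = 15
  Machine 3: jobs [8, 6, 3], load = 17
Makespan = max load = 20

20


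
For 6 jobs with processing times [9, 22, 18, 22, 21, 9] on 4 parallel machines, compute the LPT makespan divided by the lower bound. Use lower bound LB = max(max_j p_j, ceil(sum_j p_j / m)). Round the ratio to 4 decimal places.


LPT order: [22, 22, 21, 18, 9, 9]
Machine loads after assignment: [22, 22, 30, 27]
LPT makespan = 30
Lower bound = max(max_job, ceil(total/4)) = max(22, 26) = 26
Ratio = 30 / 26 = 1.1538

1.1538


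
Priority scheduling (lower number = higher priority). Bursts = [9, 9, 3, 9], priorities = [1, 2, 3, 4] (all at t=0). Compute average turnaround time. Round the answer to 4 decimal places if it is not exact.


Sort by priority (ascending = highest first):
Order: [(1, 9), (2, 9), (3, 3), (4, 9)]
Completion times:
  Priority 1, burst=9, C=9
  Priority 2, burst=9, C=18
  Priority 3, burst=3, C=21
  Priority 4, burst=9, C=30
Average turnaround = 78/4 = 19.5

19.5


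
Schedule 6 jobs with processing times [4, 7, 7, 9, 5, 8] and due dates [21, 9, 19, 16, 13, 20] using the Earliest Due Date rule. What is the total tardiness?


Sort by due date (EDD order): [(7, 9), (5, 13), (9, 16), (7, 19), (8, 20), (4, 21)]
Compute completion times and tardiness:
  Job 1: p=7, d=9, C=7, tardiness=max(0,7-9)=0
  Job 2: p=5, d=13, C=12, tardiness=max(0,12-13)=0
  Job 3: p=9, d=16, C=21, tardiness=max(0,21-16)=5
  Job 4: p=7, d=19, C=28, tardiness=max(0,28-19)=9
  Job 5: p=8, d=20, C=36, tardiness=max(0,36-20)=16
  Job 6: p=4, d=21, C=40, tardiness=max(0,40-21)=19
Total tardiness = 49

49


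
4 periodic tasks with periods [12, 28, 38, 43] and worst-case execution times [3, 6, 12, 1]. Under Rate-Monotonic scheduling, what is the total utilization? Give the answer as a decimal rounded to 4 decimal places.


Compute individual utilizations (exact fractions):
  Task 1: C/T = 3/12 = 1/4 (approx. 0.25)
  Task 2: C/T = 6/28 = 3/14 (approx. 0.2143)
  Task 3: C/T = 12/38 = 6/19 (approx. 0.3158)
  Task 4: C/T = 1/43 (approx. 0.0233)
Total utilization U = 1/4 + 3/14 + 6/19 + 1/43 = 18377/22876
Rounded to 4 decimal places: U = 0.8033
RM (Liu & Layland) bound for 4 tasks = 0.756828; compare with U = 18377/22876 (approx. 0.803331)
bound < U <= 1, so the RM sufficient condition is not met (inconclusive; an exact test such as response-time analysis is needed).

0.8033


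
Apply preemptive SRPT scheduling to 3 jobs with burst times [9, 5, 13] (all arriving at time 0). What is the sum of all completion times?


Since all jobs arrive at t=0, SRPT equals SPT ordering.
SPT order: [5, 9, 13]
Completion times:
  Job 1: p=5, C=5
  Job 2: p=9, C=14
  Job 3: p=13, C=27
Total completion time = 5 + 14 + 27 = 46

46


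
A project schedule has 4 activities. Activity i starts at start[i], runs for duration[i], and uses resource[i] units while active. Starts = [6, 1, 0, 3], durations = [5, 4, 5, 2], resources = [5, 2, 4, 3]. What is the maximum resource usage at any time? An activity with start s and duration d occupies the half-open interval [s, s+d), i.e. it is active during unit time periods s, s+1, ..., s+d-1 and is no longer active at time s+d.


Each activity i is active on [start_i, start_i + duration_i).
Compute total resource usage per time slot:
  t=0: active resources = [4], total = 4
  t=1: active resources = [2, 4], total = 6
  t=2: active resources = [2, 4], total = 6
  t=3: active resources = [2, 4, 3], total = 9
  t=4: active resources = [2, 4, 3], total = 9
  t=5: active resources = [], total = 0
  t=6: active resources = [5], total = 5
  t=7: active resources = [5], total = 5
  t=8: active resources = [5], total = 5
  t=9: active resources = [5], total = 5
  t=10: active resources = [5], total = 5
Peak resource demand = 9

9


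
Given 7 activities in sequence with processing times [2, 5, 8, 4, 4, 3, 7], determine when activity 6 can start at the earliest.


Activity 6 starts after activities 1 through 5 complete.
Predecessor durations: [2, 5, 8, 4, 4]
ES = 2 + 5 + 8 + 4 + 4 = 23

23


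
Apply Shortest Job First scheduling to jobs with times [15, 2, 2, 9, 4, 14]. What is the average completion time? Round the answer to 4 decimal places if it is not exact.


SJF order (ascending): [2, 2, 4, 9, 14, 15]
Completion times:
  Job 1: burst=2, C=2
  Job 2: burst=2, C=4
  Job 3: burst=4, C=8
  Job 4: burst=9, C=17
  Job 5: burst=14, C=31
  Job 6: burst=15, C=46
Average completion = 108/6 = 18.0

18.0


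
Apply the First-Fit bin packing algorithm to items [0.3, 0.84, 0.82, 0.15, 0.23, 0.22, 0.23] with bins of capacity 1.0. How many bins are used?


Place items sequentially using First-Fit:
  Item 0.3 -> new Bin 1
  Item 0.84 -> new Bin 2
  Item 0.82 -> new Bin 3
  Item 0.15 -> Bin 1 (now 0.45)
  Item 0.23 -> Bin 1 (now 0.68)
  Item 0.22 -> Bin 1 (now 0.9)
  Item 0.23 -> new Bin 4
Total bins used = 4

4


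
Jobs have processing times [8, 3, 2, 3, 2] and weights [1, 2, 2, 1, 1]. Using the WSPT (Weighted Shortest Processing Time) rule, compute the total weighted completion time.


Compute p/w ratios and sort ascending (WSPT): [(2, 2), (3, 2), (2, 1), (3, 1), (8, 1)]
Compute weighted completion times:
  Job (p=2,w=2): C=2, w*C=2*2=4
  Job (p=3,w=2): C=5, w*C=2*5=10
  Job (p=2,w=1): C=7, w*C=1*7=7
  Job (p=3,w=1): C=10, w*C=1*10=10
  Job (p=8,w=1): C=18, w*C=1*18=18
Total weighted completion time = 49

49


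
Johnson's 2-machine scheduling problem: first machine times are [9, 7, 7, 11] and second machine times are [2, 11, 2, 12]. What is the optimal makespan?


Apply Johnson's rule:
  Group 1 (a <= b): [(2, 7, 11), (4, 11, 12)]
  Group 2 (a > b): [(1, 9, 2), (3, 7, 2)]
Optimal job order: [2, 4, 1, 3]
Schedule:
  Job 2: M1 done at 7, M2 done at 18
  Job 4: M1 done at 18, M2 done at 30
  Job 1: M1 done at 27, M2 done at 32
  Job 3: M1 done at 34, M2 done at 36
Makespan = 36

36


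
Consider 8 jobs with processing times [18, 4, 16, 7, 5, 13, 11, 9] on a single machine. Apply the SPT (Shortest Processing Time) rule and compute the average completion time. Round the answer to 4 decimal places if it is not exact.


Sort jobs by processing time (SPT order): [4, 5, 7, 9, 11, 13, 16, 18]
Compute completion times sequentially:
  Job 1: processing = 4, completes at 4
  Job 2: processing = 5, completes at 9
  Job 3: processing = 7, completes at 16
  Job 4: processing = 9, completes at 25
  Job 5: processing = 11, completes at 36
  Job 6: processing = 13, completes at 49
  Job 7: processing = 16, completes at 65
  Job 8: processing = 18, completes at 83
Sum of completion times = 287
Average completion time = 287/8 = 35.875

35.875


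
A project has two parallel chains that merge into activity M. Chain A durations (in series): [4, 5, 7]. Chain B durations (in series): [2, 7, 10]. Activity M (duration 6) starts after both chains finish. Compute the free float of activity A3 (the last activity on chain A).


ES(A3) = sum of predecessors on chain A = 9
EF(A3) = ES + duration = 9 + 7 = 16
Successor of A3 is M. ES(M) = max(sum(A), sum(B)) = max(16, 19) = 19
Free float = ES(successor) - EF(current) = 19 - 16 = 3

3


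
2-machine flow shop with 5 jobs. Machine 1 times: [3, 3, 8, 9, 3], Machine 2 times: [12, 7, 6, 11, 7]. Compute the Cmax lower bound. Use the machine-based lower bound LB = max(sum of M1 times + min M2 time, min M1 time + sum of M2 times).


LB1 = sum(M1 times) + min(M2 times) = 26 + 6 = 32
LB2 = min(M1 times) + sum(M2 times) = 3 + 43 = 46
Lower bound = max(LB1, LB2) = max(32, 46) = 46

46


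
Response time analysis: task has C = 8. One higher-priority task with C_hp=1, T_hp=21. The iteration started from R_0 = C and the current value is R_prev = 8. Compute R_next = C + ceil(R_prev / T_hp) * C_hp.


R_next = C + ceil(R_prev / T_hp) * C_hp
ceil(8 / 21) = ceil(0.381) = 1
Interference = 1 * 1 = 1
R_next = 8 + 1 = 9

9


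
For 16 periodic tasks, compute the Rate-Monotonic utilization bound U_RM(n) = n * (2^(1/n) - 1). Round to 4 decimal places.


Compute 2^(1/16) = 1.0442737824
Subtract 1: 1.0442737824 - 1 = 0.0442737824
Multiply by n: 16 * 0.0442737824 = 0.7083805184
Round to 4 dp: 0.7084

0.7084


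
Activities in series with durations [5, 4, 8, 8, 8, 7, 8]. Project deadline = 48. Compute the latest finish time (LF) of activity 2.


LF(activity 2) = deadline - sum of successor durations
Successors: activities 3 through 7 with durations [8, 8, 8, 7, 8]
Sum of successor durations = 39
LF = 48 - 39 = 9

9


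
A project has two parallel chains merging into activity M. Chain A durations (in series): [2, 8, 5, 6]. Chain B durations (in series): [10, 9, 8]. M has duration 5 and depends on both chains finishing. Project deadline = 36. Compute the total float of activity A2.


Forward pass: ES(A2) = sum of predecessors on chain A = 2
EF = ES + duration = 2 + 8 = 10
Backward pass: LF(M) = deadline = 36; LS(M) = 36 - 5 = 31
LF(A2) = LS(M) - sum(successors on chain A) = 31 - 11 = 20
LS = LF - duration = 20 - 8 = 12
Total float = LS - ES = 12 - 2 = 10

10


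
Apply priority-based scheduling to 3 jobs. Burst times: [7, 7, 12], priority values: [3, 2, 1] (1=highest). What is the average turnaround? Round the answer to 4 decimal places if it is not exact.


Sort by priority (ascending = highest first):
Order: [(1, 12), (2, 7), (3, 7)]
Completion times:
  Priority 1, burst=12, C=12
  Priority 2, burst=7, C=19
  Priority 3, burst=7, C=26
Average turnaround = 57/3 = 19.0

19.0


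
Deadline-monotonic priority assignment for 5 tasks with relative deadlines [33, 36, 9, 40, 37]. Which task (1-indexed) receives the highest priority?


Sort tasks by relative deadline (ascending):
  Task 3: deadline = 9
  Task 1: deadline = 33
  Task 2: deadline = 36
  Task 5: deadline = 37
  Task 4: deadline = 40
Priority order (highest first): [3, 1, 2, 5, 4]
Highest priority task = 3

3


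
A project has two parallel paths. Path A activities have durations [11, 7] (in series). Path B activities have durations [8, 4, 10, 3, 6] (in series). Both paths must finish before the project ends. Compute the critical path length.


Path A total = 11 + 7 = 18
Path B total = 8 + 4 + 10 + 3 + 6 = 31
Critical path = longest path = max(18, 31) = 31

31


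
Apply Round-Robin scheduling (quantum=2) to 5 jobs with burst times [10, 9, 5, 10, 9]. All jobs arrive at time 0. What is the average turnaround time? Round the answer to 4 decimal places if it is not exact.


Time quantum = 2
Execution trace:
  J1 runs 2 units, time = 2
  J2 runs 2 units, time = 4
  J3 runs 2 units, time = 6
  J4 runs 2 units, time = 8
  J5 runs 2 units, time = 10
  J1 runs 2 units, time = 12
  J2 runs 2 units, time = 14
  J3 runs 2 units, time = 16
  J4 runs 2 units, time = 18
  J5 runs 2 units, time = 20
  J1 runs 2 units, time = 22
  J2 runs 2 units, time = 24
  J3 runs 1 units, time = 25
  J4 runs 2 units, time = 27
  J5 runs 2 units, time = 29
  J1 runs 2 units, time = 31
  J2 runs 2 units, time = 33
  J4 runs 2 units, time = 35
  J5 runs 2 units, time = 37
  J1 runs 2 units, time = 39
  J2 runs 1 units, time = 40
  J4 runs 2 units, time = 42
  J5 runs 1 units, time = 43
Finish times: [39, 40, 25, 42, 43]
Average turnaround = 189/5 = 37.8

37.8


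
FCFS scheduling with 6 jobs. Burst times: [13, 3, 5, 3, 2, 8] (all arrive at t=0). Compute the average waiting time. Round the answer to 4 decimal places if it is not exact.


FCFS order (as given): [13, 3, 5, 3, 2, 8]
Waiting times:
  Job 1: wait = 0
  Job 2: wait = 13
  Job 3: wait = 16
  Job 4: wait = 21
  Job 5: wait = 24
  Job 6: wait = 26
Sum of waiting times = 100
Average waiting time = 100/6 = 16.6667

16.6667


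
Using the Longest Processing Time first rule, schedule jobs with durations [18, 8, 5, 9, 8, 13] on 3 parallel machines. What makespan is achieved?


Sort jobs in decreasing order (LPT): [18, 13, 9, 8, 8, 5]
Assign each job to the least loaded machine:
  Machine 1: jobs [18], load = 18
  Machine 2: jobs [13, 8], load = 21
  Machine 3: jobs [9, 8, 5], load = 22
Makespan = max load = 22

22


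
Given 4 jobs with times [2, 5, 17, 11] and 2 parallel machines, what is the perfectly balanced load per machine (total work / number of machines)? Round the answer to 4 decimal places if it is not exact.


Total processing time = 2 + 5 + 17 + 11 = 35
Number of machines = 2
Ideal balanced load = 35 / 2 = 17.5

17.5


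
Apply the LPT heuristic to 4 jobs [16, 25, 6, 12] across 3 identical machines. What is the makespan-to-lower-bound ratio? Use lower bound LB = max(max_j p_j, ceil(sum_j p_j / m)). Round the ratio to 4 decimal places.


LPT order: [25, 16, 12, 6]
Machine loads after assignment: [25, 16, 18]
LPT makespan = 25
Lower bound = max(max_job, ceil(total/3)) = max(25, 20) = 25
Ratio = 25 / 25 = 1.0

1.0


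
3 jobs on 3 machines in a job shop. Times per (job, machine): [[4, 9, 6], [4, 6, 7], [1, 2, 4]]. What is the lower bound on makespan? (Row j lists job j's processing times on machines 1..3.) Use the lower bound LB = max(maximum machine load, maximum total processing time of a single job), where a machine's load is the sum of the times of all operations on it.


Machine loads:
  Machine 1: 4 + 4 + 1 = 9
  Machine 2: 9 + 6 + 2 = 17
  Machine 3: 6 + 7 + 4 = 17
Max machine load = 17
Job totals:
  Job 1: 19
  Job 2: 17
  Job 3: 7
Max job total = 19
Lower bound = max(17, 19) = 19

19


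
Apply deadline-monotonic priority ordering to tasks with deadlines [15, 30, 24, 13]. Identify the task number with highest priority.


Sort tasks by relative deadline (ascending):
  Task 4: deadline = 13
  Task 1: deadline = 15
  Task 3: deadline = 24
  Task 2: deadline = 30
Priority order (highest first): [4, 1, 3, 2]
Highest priority task = 4

4


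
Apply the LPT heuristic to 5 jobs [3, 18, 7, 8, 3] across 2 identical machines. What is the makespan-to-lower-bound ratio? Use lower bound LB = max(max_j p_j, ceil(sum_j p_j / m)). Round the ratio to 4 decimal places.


LPT order: [18, 8, 7, 3, 3]
Machine loads after assignment: [21, 18]
LPT makespan = 21
Lower bound = max(max_job, ceil(total/2)) = max(18, 20) = 20
Ratio = 21 / 20 = 1.05

1.05


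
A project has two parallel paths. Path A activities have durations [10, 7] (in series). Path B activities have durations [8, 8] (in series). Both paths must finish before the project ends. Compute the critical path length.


Path A total = 10 + 7 = 17
Path B total = 8 + 8 = 16
Critical path = longest path = max(17, 16) = 17

17


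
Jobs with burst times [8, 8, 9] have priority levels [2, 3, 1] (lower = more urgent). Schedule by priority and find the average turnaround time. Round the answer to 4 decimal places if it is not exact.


Sort by priority (ascending = highest first):
Order: [(1, 9), (2, 8), (3, 8)]
Completion times:
  Priority 1, burst=9, C=9
  Priority 2, burst=8, C=17
  Priority 3, burst=8, C=25
Average turnaround = 51/3 = 17.0

17.0


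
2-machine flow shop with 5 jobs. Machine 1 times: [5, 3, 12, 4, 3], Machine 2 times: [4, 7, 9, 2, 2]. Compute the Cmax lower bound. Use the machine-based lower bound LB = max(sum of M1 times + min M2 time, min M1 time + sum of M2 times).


LB1 = sum(M1 times) + min(M2 times) = 27 + 2 = 29
LB2 = min(M1 times) + sum(M2 times) = 3 + 24 = 27
Lower bound = max(LB1, LB2) = max(29, 27) = 29

29


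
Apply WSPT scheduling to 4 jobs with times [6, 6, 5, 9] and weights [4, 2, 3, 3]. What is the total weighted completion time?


Compute p/w ratios and sort ascending (WSPT): [(6, 4), (5, 3), (6, 2), (9, 3)]
Compute weighted completion times:
  Job (p=6,w=4): C=6, w*C=4*6=24
  Job (p=5,w=3): C=11, w*C=3*11=33
  Job (p=6,w=2): C=17, w*C=2*17=34
  Job (p=9,w=3): C=26, w*C=3*26=78
Total weighted completion time = 169

169


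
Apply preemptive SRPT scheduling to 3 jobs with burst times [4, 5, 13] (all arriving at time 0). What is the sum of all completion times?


Since all jobs arrive at t=0, SRPT equals SPT ordering.
SPT order: [4, 5, 13]
Completion times:
  Job 1: p=4, C=4
  Job 2: p=5, C=9
  Job 3: p=13, C=22
Total completion time = 4 + 9 + 22 = 35

35


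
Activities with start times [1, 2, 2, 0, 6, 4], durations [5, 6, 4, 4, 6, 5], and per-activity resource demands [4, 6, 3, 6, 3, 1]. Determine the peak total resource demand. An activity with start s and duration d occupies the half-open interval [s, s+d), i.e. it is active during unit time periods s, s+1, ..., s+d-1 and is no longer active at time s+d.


Each activity i is active on [start_i, start_i + duration_i).
Compute total resource usage per time slot:
  t=0: active resources = [6], total = 6
  t=1: active resources = [4, 6], total = 10
  t=2: active resources = [4, 6, 3, 6], total = 19
  t=3: active resources = [4, 6, 3, 6], total = 19
  t=4: active resources = [4, 6, 3, 1], total = 14
  t=5: active resources = [4, 6, 3, 1], total = 14
  t=6: active resources = [6, 3, 1], total = 10
  t=7: active resources = [6, 3, 1], total = 10
  t=8: active resources = [3, 1], total = 4
  t=9: active resources = [3], total = 3
  t=10: active resources = [3], total = 3
  t=11: active resources = [3], total = 3
Peak resource demand = 19

19


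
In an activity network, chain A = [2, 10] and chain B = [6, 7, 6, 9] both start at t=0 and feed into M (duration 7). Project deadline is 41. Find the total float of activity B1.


Forward pass: ES(B1) = sum of predecessors on chain B = 0
EF = ES + duration = 0 + 6 = 6
Backward pass: LF(M) = deadline = 41; LS(M) = 41 - 7 = 34
LF(B1) = LS(M) - sum(successors on chain B) = 34 - 22 = 12
LS = LF - duration = 12 - 6 = 6
Total float = LS - ES = 6 - 0 = 6

6


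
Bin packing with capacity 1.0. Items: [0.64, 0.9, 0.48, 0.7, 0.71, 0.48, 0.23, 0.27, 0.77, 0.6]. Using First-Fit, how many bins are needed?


Place items sequentially using First-Fit:
  Item 0.64 -> new Bin 1
  Item 0.9 -> new Bin 2
  Item 0.48 -> new Bin 3
  Item 0.7 -> new Bin 4
  Item 0.71 -> new Bin 5
  Item 0.48 -> Bin 3 (now 0.96)
  Item 0.23 -> Bin 1 (now 0.87)
  Item 0.27 -> Bin 4 (now 0.97)
  Item 0.77 -> new Bin 6
  Item 0.6 -> new Bin 7
Total bins used = 7

7


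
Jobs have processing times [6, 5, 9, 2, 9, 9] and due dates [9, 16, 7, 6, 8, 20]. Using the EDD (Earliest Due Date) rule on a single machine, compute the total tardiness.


Sort by due date (EDD order): [(2, 6), (9, 7), (9, 8), (6, 9), (5, 16), (9, 20)]
Compute completion times and tardiness:
  Job 1: p=2, d=6, C=2, tardiness=max(0,2-6)=0
  Job 2: p=9, d=7, C=11, tardiness=max(0,11-7)=4
  Job 3: p=9, d=8, C=20, tardiness=max(0,20-8)=12
  Job 4: p=6, d=9, C=26, tardiness=max(0,26-9)=17
  Job 5: p=5, d=16, C=31, tardiness=max(0,31-16)=15
  Job 6: p=9, d=20, C=40, tardiness=max(0,40-20)=20
Total tardiness = 68

68


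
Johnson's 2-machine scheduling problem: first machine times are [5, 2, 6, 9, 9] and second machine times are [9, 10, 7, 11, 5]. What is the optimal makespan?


Apply Johnson's rule:
  Group 1 (a <= b): [(2, 2, 10), (1, 5, 9), (3, 6, 7), (4, 9, 11)]
  Group 2 (a > b): [(5, 9, 5)]
Optimal job order: [2, 1, 3, 4, 5]
Schedule:
  Job 2: M1 done at 2, M2 done at 12
  Job 1: M1 done at 7, M2 done at 21
  Job 3: M1 done at 13, M2 done at 28
  Job 4: M1 done at 22, M2 done at 39
  Job 5: M1 done at 31, M2 done at 44
Makespan = 44

44


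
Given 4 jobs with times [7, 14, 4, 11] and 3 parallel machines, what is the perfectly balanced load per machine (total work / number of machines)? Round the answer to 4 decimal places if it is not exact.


Total processing time = 7 + 14 + 4 + 11 = 36
Number of machines = 3
Ideal balanced load = 36 / 3 = 12.0

12.0


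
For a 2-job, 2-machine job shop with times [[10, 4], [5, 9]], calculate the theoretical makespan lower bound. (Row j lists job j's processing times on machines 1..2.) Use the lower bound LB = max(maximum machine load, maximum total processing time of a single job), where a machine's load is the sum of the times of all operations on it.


Machine loads:
  Machine 1: 10 + 5 = 15
  Machine 2: 4 + 9 = 13
Max machine load = 15
Job totals:
  Job 1: 14
  Job 2: 14
Max job total = 14
Lower bound = max(15, 14) = 15

15


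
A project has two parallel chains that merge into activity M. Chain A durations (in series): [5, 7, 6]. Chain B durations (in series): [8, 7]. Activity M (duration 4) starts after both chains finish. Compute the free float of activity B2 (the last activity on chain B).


ES(B2) = sum of predecessors on chain B = 8
EF(B2) = ES + duration = 8 + 7 = 15
Successor of B2 is M. ES(M) = max(sum(A), sum(B)) = max(18, 15) = 18
Free float = ES(successor) - EF(current) = 18 - 15 = 3

3


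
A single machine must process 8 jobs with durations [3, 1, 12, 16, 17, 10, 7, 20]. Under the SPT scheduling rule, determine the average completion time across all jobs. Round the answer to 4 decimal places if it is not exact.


Sort jobs by processing time (SPT order): [1, 3, 7, 10, 12, 16, 17, 20]
Compute completion times sequentially:
  Job 1: processing = 1, completes at 1
  Job 2: processing = 3, completes at 4
  Job 3: processing = 7, completes at 11
  Job 4: processing = 10, completes at 21
  Job 5: processing = 12, completes at 33
  Job 6: processing = 16, completes at 49
  Job 7: processing = 17, completes at 66
  Job 8: processing = 20, completes at 86
Sum of completion times = 271
Average completion time = 271/8 = 33.875

33.875


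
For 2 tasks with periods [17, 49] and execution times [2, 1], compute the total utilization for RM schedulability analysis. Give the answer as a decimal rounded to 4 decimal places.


Compute individual utilizations (exact fractions):
  Task 1: C/T = 2/17 (approx. 0.1176)
  Task 2: C/T = 1/49 (approx. 0.0204)
Total utilization U = 2/17 + 1/49 = 115/833
Rounded to 4 decimal places: U = 0.1381
RM (Liu & Layland) bound for 2 tasks = 0.828427; compare with U = 115/833 (approx. 0.138055)
U <= bound, so schedulable by RM sufficient condition.

0.1381


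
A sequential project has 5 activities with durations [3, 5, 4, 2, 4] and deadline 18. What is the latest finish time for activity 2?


LF(activity 2) = deadline - sum of successor durations
Successors: activities 3 through 5 with durations [4, 2, 4]
Sum of successor durations = 10
LF = 18 - 10 = 8

8


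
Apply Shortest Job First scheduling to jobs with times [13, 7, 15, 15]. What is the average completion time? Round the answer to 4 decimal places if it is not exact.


SJF order (ascending): [7, 13, 15, 15]
Completion times:
  Job 1: burst=7, C=7
  Job 2: burst=13, C=20
  Job 3: burst=15, C=35
  Job 4: burst=15, C=50
Average completion = 112/4 = 28.0

28.0


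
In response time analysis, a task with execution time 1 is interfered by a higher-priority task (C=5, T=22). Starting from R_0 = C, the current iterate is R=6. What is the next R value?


R_next = C + ceil(R_prev / T_hp) * C_hp
ceil(6 / 22) = ceil(0.2727) = 1
Interference = 1 * 5 = 5
R_next = 1 + 5 = 6
R_next = R_prev, so the iteration has converged (response time = 6).

6


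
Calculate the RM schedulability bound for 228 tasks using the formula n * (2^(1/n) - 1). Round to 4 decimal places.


Compute 2^(1/228) = 1.0030447451
Subtract 1: 1.0030447451 - 1 = 0.0030447451
Multiply by n: 228 * 0.0030447451 = 0.6942018828
Round to 4 dp: 0.6942

0.6942


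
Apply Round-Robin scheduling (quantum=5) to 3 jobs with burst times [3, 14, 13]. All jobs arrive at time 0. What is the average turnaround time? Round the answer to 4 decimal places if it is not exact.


Time quantum = 5
Execution trace:
  J1 runs 3 units, time = 3
  J2 runs 5 units, time = 8
  J3 runs 5 units, time = 13
  J2 runs 5 units, time = 18
  J3 runs 5 units, time = 23
  J2 runs 4 units, time = 27
  J3 runs 3 units, time = 30
Finish times: [3, 27, 30]
Average turnaround = 60/3 = 20.0

20.0


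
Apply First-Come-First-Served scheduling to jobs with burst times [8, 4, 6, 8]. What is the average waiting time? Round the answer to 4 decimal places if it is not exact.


FCFS order (as given): [8, 4, 6, 8]
Waiting times:
  Job 1: wait = 0
  Job 2: wait = 8
  Job 3: wait = 12
  Job 4: wait = 18
Sum of waiting times = 38
Average waiting time = 38/4 = 9.5

9.5


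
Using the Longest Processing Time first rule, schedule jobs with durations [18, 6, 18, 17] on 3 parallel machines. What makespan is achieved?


Sort jobs in decreasing order (LPT): [18, 18, 17, 6]
Assign each job to the least loaded machine:
  Machine 1: jobs [18], load = 18
  Machine 2: jobs [18], load = 18
  Machine 3: jobs [17, 6], load = 23
Makespan = max load = 23

23


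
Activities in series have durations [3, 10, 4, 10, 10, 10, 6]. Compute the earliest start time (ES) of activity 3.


Activity 3 starts after activities 1 through 2 complete.
Predecessor durations: [3, 10]
ES = 3 + 10 = 13

13


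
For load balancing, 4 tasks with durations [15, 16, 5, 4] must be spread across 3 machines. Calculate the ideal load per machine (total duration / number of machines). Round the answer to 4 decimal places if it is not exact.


Total processing time = 15 + 16 + 5 + 4 = 40
Number of machines = 3
Ideal balanced load = 40 / 3 = 13.3333

13.3333


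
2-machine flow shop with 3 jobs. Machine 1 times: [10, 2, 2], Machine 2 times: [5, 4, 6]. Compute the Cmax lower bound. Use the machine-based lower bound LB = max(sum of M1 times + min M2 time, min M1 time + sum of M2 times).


LB1 = sum(M1 times) + min(M2 times) = 14 + 4 = 18
LB2 = min(M1 times) + sum(M2 times) = 2 + 15 = 17
Lower bound = max(LB1, LB2) = max(18, 17) = 18

18


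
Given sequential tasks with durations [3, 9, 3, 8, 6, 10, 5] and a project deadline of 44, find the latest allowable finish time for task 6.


LF(activity 6) = deadline - sum of successor durations
Successors: activities 7 through 7 with durations [5]
Sum of successor durations = 5
LF = 44 - 5 = 39

39


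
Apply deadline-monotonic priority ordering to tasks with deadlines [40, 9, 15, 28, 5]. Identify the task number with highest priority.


Sort tasks by relative deadline (ascending):
  Task 5: deadline = 5
  Task 2: deadline = 9
  Task 3: deadline = 15
  Task 4: deadline = 28
  Task 1: deadline = 40
Priority order (highest first): [5, 2, 3, 4, 1]
Highest priority task = 5

5


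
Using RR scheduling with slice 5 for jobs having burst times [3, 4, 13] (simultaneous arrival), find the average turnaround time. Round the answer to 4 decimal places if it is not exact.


Time quantum = 5
Execution trace:
  J1 runs 3 units, time = 3
  J2 runs 4 units, time = 7
  J3 runs 5 units, time = 12
  J3 runs 5 units, time = 17
  J3 runs 3 units, time = 20
Finish times: [3, 7, 20]
Average turnaround = 30/3 = 10.0

10.0


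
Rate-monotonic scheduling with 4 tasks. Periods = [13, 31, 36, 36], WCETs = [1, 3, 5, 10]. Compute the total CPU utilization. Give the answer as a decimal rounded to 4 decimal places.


Compute individual utilizations (exact fractions):
  Task 1: C/T = 1/13 (approx. 0.0769)
  Task 2: C/T = 3/31 (approx. 0.0968)
  Task 3: C/T = 5/36 (approx. 0.1389)
  Task 4: C/T = 10/36 = 5/18 (approx. 0.2778)
Total utilization U = 1/13 + 3/31 + 5/36 + 5/18 = 2855/4836
Rounded to 4 decimal places: U = 0.5904
RM (Liu & Layland) bound for 4 tasks = 0.756828; compare with U = 2855/4836 (approx. 0.590364)
U <= bound, so schedulable by RM sufficient condition.

0.5904


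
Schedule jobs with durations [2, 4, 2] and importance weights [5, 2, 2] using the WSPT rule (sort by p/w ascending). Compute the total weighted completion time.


Compute p/w ratios and sort ascending (WSPT): [(2, 5), (2, 2), (4, 2)]
Compute weighted completion times:
  Job (p=2,w=5): C=2, w*C=5*2=10
  Job (p=2,w=2): C=4, w*C=2*4=8
  Job (p=4,w=2): C=8, w*C=2*8=16
Total weighted completion time = 34

34


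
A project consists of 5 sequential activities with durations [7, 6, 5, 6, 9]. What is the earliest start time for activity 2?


Activity 2 starts after activities 1 through 1 complete.
Predecessor durations: [7]
ES = 7 = 7

7


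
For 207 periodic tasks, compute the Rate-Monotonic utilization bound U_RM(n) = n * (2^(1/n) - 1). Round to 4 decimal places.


Compute 2^(1/207) = 1.0033541497
Subtract 1: 1.0033541497 - 1 = 0.0033541497
Multiply by n: 207 * 0.0033541497 = 0.6943089879
Round to 4 dp: 0.6943

0.6943


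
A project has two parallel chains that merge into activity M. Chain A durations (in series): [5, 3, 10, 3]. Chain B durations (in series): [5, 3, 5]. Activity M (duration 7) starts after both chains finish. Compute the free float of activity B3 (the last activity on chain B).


ES(B3) = sum of predecessors on chain B = 8
EF(B3) = ES + duration = 8 + 5 = 13
Successor of B3 is M. ES(M) = max(sum(A), sum(B)) = max(21, 13) = 21
Free float = ES(successor) - EF(current) = 21 - 13 = 8

8


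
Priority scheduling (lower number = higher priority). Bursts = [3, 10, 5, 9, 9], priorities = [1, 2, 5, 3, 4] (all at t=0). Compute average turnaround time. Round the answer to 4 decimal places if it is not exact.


Sort by priority (ascending = highest first):
Order: [(1, 3), (2, 10), (3, 9), (4, 9), (5, 5)]
Completion times:
  Priority 1, burst=3, C=3
  Priority 2, burst=10, C=13
  Priority 3, burst=9, C=22
  Priority 4, burst=9, C=31
  Priority 5, burst=5, C=36
Average turnaround = 105/5 = 21.0

21.0


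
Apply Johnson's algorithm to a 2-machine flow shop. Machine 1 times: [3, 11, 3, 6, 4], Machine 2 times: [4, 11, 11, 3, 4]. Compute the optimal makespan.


Apply Johnson's rule:
  Group 1 (a <= b): [(1, 3, 4), (3, 3, 11), (5, 4, 4), (2, 11, 11)]
  Group 2 (a > b): [(4, 6, 3)]
Optimal job order: [1, 3, 5, 2, 4]
Schedule:
  Job 1: M1 done at 3, M2 done at 7
  Job 3: M1 done at 6, M2 done at 18
  Job 5: M1 done at 10, M2 done at 22
  Job 2: M1 done at 21, M2 done at 33
  Job 4: M1 done at 27, M2 done at 36
Makespan = 36

36


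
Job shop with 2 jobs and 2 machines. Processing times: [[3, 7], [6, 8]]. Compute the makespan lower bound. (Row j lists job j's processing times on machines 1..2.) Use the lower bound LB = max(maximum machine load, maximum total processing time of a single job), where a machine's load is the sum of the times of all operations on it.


Machine loads:
  Machine 1: 3 + 6 = 9
  Machine 2: 7 + 8 = 15
Max machine load = 15
Job totals:
  Job 1: 10
  Job 2: 14
Max job total = 14
Lower bound = max(15, 14) = 15

15


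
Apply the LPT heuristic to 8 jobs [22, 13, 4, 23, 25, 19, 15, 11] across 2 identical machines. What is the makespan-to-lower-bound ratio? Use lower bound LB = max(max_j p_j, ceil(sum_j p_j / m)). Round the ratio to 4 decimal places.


LPT order: [25, 23, 22, 19, 15, 13, 11, 4]
Machine loads after assignment: [63, 69]
LPT makespan = 69
Lower bound = max(max_job, ceil(total/2)) = max(25, 66) = 66
Ratio = 69 / 66 = 1.0455

1.0455


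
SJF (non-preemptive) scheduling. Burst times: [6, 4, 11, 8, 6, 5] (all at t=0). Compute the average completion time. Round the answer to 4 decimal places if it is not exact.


SJF order (ascending): [4, 5, 6, 6, 8, 11]
Completion times:
  Job 1: burst=4, C=4
  Job 2: burst=5, C=9
  Job 3: burst=6, C=15
  Job 4: burst=6, C=21
  Job 5: burst=8, C=29
  Job 6: burst=11, C=40
Average completion = 118/6 = 19.6667

19.6667


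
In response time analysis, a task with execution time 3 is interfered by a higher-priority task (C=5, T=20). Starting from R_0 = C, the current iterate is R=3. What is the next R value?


R_next = C + ceil(R_prev / T_hp) * C_hp
ceil(3 / 20) = ceil(0.15) = 1
Interference = 1 * 5 = 5
R_next = 3 + 5 = 8

8


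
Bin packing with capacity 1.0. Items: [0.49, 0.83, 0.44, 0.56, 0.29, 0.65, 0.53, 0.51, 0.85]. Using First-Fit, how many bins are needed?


Place items sequentially using First-Fit:
  Item 0.49 -> new Bin 1
  Item 0.83 -> new Bin 2
  Item 0.44 -> Bin 1 (now 0.93)
  Item 0.56 -> new Bin 3
  Item 0.29 -> Bin 3 (now 0.85)
  Item 0.65 -> new Bin 4
  Item 0.53 -> new Bin 5
  Item 0.51 -> new Bin 6
  Item 0.85 -> new Bin 7
Total bins used = 7

7


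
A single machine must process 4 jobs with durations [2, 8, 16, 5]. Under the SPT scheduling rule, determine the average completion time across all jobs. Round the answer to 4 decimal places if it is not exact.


Sort jobs by processing time (SPT order): [2, 5, 8, 16]
Compute completion times sequentially:
  Job 1: processing = 2, completes at 2
  Job 2: processing = 5, completes at 7
  Job 3: processing = 8, completes at 15
  Job 4: processing = 16, completes at 31
Sum of completion times = 55
Average completion time = 55/4 = 13.75

13.75


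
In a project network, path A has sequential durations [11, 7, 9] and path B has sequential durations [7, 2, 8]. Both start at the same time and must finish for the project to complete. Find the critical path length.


Path A total = 11 + 7 + 9 = 27
Path B total = 7 + 2 + 8 = 17
Critical path = longest path = max(27, 17) = 27

27


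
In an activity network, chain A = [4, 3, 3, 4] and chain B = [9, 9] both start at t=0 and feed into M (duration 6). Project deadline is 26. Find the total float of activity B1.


Forward pass: ES(B1) = sum of predecessors on chain B = 0
EF = ES + duration = 0 + 9 = 9
Backward pass: LF(M) = deadline = 26; LS(M) = 26 - 6 = 20
LF(B1) = LS(M) - sum(successors on chain B) = 20 - 9 = 11
LS = LF - duration = 11 - 9 = 2
Total float = LS - ES = 2 - 0 = 2

2


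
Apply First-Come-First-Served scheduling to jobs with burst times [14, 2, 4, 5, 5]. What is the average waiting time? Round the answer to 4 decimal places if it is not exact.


FCFS order (as given): [14, 2, 4, 5, 5]
Waiting times:
  Job 1: wait = 0
  Job 2: wait = 14
  Job 3: wait = 16
  Job 4: wait = 20
  Job 5: wait = 25
Sum of waiting times = 75
Average waiting time = 75/5 = 15.0

15.0


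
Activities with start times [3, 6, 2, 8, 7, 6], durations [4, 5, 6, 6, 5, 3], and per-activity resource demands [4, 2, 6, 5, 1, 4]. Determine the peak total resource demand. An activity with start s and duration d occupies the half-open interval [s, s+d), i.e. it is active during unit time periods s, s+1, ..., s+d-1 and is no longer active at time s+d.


Each activity i is active on [start_i, start_i + duration_i).
Compute total resource usage per time slot:
  t=0: active resources = [], total = 0
  t=1: active resources = [], total = 0
  t=2: active resources = [6], total = 6
  t=3: active resources = [4, 6], total = 10
  t=4: active resources = [4, 6], total = 10
  t=5: active resources = [4, 6], total = 10
  t=6: active resources = [4, 2, 6, 4], total = 16
  t=7: active resources = [2, 6, 1, 4], total = 13
  t=8: active resources = [2, 5, 1, 4], total = 12
  t=9: active resources = [2, 5, 1], total = 8
  t=10: active resources = [2, 5, 1], total = 8
  t=11: active resources = [5, 1], total = 6
  t=12: active resources = [5], total = 5
  t=13: active resources = [5], total = 5
Peak resource demand = 16

16


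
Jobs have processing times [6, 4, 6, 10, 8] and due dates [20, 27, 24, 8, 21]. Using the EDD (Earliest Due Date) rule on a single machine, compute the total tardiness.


Sort by due date (EDD order): [(10, 8), (6, 20), (8, 21), (6, 24), (4, 27)]
Compute completion times and tardiness:
  Job 1: p=10, d=8, C=10, tardiness=max(0,10-8)=2
  Job 2: p=6, d=20, C=16, tardiness=max(0,16-20)=0
  Job 3: p=8, d=21, C=24, tardiness=max(0,24-21)=3
  Job 4: p=6, d=24, C=30, tardiness=max(0,30-24)=6
  Job 5: p=4, d=27, C=34, tardiness=max(0,34-27)=7
Total tardiness = 18

18


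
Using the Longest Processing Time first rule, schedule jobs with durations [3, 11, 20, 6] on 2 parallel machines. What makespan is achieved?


Sort jobs in decreasing order (LPT): [20, 11, 6, 3]
Assign each job to the least loaded machine:
  Machine 1: jobs [20], load = 20
  Machine 2: jobs [11, 6, 3], load = 20
Makespan = max load = 20

20


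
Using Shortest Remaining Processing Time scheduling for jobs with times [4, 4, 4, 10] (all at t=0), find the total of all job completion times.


Since all jobs arrive at t=0, SRPT equals SPT ordering.
SPT order: [4, 4, 4, 10]
Completion times:
  Job 1: p=4, C=4
  Job 2: p=4, C=8
  Job 3: p=4, C=12
  Job 4: p=10, C=22
Total completion time = 4 + 8 + 12 + 22 = 46

46
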